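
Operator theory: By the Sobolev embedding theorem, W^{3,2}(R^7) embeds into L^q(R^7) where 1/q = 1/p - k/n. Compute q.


Using the Sobolev embedding formula: 1/q = 1/p - k/n
1/q = 1/2 - 3/7 = 1/14
q = 1/(1/14) = 14

14.0000


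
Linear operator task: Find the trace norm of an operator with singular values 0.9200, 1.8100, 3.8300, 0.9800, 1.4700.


The nuclear norm is the sum of all singular values.
||T||_1 = 0.9200 + 1.8100 + 3.8300 + 0.9800 + 1.4700
= 9.0100

9.0100


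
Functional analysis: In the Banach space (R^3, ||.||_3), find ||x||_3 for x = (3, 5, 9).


The l^3 norm = (sum |x_i|^3)^(1/3)
Sum of 3th powers = 27 + 125 + 729 = 881
||x||_3 = (881)^(1/3) = 9.5865

9.5865


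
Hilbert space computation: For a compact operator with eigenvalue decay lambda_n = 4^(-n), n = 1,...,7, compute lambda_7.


The eigenvalue formula gives lambda_7 = 1/4^7
= 1/16384
= 6.1035e-05

6.1035e-05


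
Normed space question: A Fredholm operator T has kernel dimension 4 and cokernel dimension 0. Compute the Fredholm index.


The Fredholm index is defined as ind(T) = dim(ker T) - dim(coker T)
= 4 - 0
= 4

4


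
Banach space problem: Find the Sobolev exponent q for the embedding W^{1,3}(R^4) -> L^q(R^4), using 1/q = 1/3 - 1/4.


Using the Sobolev embedding formula: 1/q = 1/p - k/n
1/q = 1/3 - 1/4 = 1/12
q = 1/(1/12) = 12

12.0000


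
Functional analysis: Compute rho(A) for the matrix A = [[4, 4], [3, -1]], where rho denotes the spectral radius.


For a 2x2 matrix, eigenvalues satisfy lambda^2 - (trace)*lambda + det = 0
trace = 4 + -1 = 3
det = 4*-1 - 4*3 = -16
discriminant = 3^2 - 4*(-16) = 73
spectral radius = max |eigenvalue| = 5.7720

5.7720


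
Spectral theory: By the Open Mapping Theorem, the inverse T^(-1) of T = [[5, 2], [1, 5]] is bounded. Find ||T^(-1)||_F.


det(T) = 5*5 - 2*1 = 23
T^(-1) = (1/23) * [[5, -2], [-1, 5]] = [[0.2174, -0.0870], [-0.0435, 0.2174]]
||T^(-1)||_F^2 = 0.2174^2 + (-0.0870)^2 + (-0.0435)^2 + 0.2174^2 = 0.1040
||T^(-1)||_F = sqrt(0.1040) = 0.3224

0.3224


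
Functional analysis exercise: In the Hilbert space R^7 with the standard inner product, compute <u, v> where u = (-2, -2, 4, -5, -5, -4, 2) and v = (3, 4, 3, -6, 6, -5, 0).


Computing the standard inner product <u, v> = sum u_i * v_i
= -2*3 + -2*4 + 4*3 + -5*-6 + -5*6 + -4*-5 + 2*0
= -6 + -8 + 12 + 30 + -30 + 20 + 0
= 18

18


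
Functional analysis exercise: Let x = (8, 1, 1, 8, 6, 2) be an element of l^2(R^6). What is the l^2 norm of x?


The l^2 norm = (sum |x_i|^2)^(1/2)
Sum of 2th powers = 64 + 1 + 1 + 64 + 36 + 4 = 170
||x||_2 = (170)^(1/2) = 13.0384

13.0384


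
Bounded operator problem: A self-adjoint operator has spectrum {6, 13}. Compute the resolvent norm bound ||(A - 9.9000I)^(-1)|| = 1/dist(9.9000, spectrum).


dist(9.9000, {6, 13}) = min(|9.9000 - 6|, |9.9000 - 13|)
= min(3.9000, 3.1000) = 3.1000
Resolvent bound = 1/3.1000 = 0.3226

0.3226


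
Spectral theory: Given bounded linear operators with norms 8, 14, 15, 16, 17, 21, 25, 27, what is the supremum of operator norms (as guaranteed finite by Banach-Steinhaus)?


By the Uniform Boundedness Principle, the supremum of norms is finite.
sup_k ||T_k|| = max(8, 14, 15, 16, 17, 21, 25, 27) = 27

27


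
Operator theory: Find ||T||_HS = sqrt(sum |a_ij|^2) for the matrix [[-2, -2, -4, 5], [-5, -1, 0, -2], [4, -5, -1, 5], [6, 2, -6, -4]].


The Hilbert-Schmidt norm is sqrt(sum of squares of all entries).
Sum of squares = (-2)^2 + (-2)^2 + (-4)^2 + 5^2 + (-5)^2 + (-1)^2 + 0^2 + (-2)^2 + 4^2 + (-5)^2 + (-1)^2 + 5^2 + 6^2 + 2^2 + (-6)^2 + (-4)^2
= 4 + 4 + 16 + 25 + 25 + 1 + 0 + 4 + 16 + 25 + 1 + 25 + 36 + 4 + 36 + 16 = 238
||T||_HS = sqrt(238) = 15.4272

15.4272


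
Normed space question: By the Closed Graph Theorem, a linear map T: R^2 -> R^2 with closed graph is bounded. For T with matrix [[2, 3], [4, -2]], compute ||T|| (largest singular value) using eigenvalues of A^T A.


A^T A = [[20, -2], [-2, 13]]
trace(A^T A) = 33, det(A^T A) = 256
discriminant = 33^2 - 4*256 = 65
Largest eigenvalue of A^T A = (trace + sqrt(disc))/2 = 20.5311
||T|| = sqrt(20.5311) = 4.5311

4.5311


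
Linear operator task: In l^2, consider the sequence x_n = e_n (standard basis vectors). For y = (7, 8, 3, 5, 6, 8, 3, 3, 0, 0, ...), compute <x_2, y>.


x_2 = e_2 is the standard basis vector with 1 in position 2.
<x_2, y> = y_2 = 8
As n -> infinity, <x_n, y> -> 0, confirming weak convergence of (x_n) to 0.

8


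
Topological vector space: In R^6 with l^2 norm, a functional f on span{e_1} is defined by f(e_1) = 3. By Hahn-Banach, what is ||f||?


The norm of f is given by ||f|| = sup_{||x||=1} |f(x)|.
On span{e_1}, ||e_1|| = 1, so ||f|| = |f(e_1)| / ||e_1||
= |3| / 1 = 3.0000

3.0000


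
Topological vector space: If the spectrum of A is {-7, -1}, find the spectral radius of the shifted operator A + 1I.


Spectrum of A + 1I = {-6, 0}
Spectral radius = max |lambda| over the shifted spectrum
= max(6, 0) = 6

6


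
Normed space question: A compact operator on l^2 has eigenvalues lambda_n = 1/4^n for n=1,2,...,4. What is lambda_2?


The eigenvalue formula gives lambda_2 = 1/4^2
= 1/16
= 0.0625

0.0625


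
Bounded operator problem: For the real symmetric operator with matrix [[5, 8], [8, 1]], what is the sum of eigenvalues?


For a self-adjoint (symmetric) matrix, the eigenvalues are real.
The sum of eigenvalues equals the trace of the matrix.
trace = 5 + 1 = 6

6


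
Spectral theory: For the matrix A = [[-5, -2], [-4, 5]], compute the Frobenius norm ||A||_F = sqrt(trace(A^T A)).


||A||_F^2 = sum a_ij^2
= (-5)^2 + (-2)^2 + (-4)^2 + 5^2
= 25 + 4 + 16 + 25 = 70
||A||_F = sqrt(70) = 8.3666

8.3666


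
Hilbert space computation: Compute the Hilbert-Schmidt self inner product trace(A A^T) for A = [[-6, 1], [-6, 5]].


trace(A * A^T) = sum of squares of all entries
= (-6)^2 + 1^2 + (-6)^2 + 5^2
= 36 + 1 + 36 + 25
= 98

98


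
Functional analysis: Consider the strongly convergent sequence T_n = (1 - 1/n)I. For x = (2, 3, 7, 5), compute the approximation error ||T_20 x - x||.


T_20 x - x = (1 - 1/20)x - x = -x/20
||x|| = sqrt(87) = 9.3274
||T_20 x - x|| = ||x||/20 = 9.3274/20 = 0.4664

0.4664


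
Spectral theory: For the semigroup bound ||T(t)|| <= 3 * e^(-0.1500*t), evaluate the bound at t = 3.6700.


||T(3.6700)|| <= 3 * exp(-0.1500 * 3.6700)
= 3 * exp(-0.5505)
= 3 * 0.5767
= 1.7300

1.7300


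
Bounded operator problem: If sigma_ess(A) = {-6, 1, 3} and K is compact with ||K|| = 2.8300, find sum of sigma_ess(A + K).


By Weyl's theorem, the essential spectrum is invariant under compact perturbations.
sigma_ess(A + K) = sigma_ess(A) = {-6, 1, 3}
Sum = -6 + 1 + 3 = -2

-2


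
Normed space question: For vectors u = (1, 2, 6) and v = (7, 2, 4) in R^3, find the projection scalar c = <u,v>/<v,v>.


Computing <u,v> = 1*7 + 2*2 + 6*4 = 35
Computing <v,v> = 7^2 + 2^2 + 4^2 = 69
Projection coefficient = 35/69 = 0.5072

0.5072


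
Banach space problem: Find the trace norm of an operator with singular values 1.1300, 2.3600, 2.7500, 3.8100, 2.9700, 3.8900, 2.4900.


The nuclear norm is the sum of all singular values.
||T||_1 = 1.1300 + 2.3600 + 2.7500 + 3.8100 + 2.9700 + 3.8900 + 2.4900
= 19.4000

19.4000


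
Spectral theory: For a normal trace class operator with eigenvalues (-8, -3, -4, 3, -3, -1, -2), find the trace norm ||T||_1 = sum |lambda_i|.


For a normal operator, singular values equal |eigenvalues|.
Trace norm = sum |lambda_i| = 8 + 3 + 4 + 3 + 3 + 1 + 2
= 24

24


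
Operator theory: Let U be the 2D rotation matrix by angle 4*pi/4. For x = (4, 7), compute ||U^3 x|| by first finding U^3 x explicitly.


U is a rotation by theta = 4*pi/4
U^3 = rotation by 3*theta = 12*pi/4 = 4*pi/4 (mod 2*pi)
cos(4*pi/4) = -1.0000, sin(4*pi/4) = 0.0000
U^3 x = (-1.0000 * 4 - 0.0000 * 7, 0.0000 * 4 + -1.0000 * 7)
= (-4.0000, -7.0000)
||U^3 x|| = sqrt((-4.0000)^2 + (-7.0000)^2) = sqrt(65.0000) = 8.0623

8.0623


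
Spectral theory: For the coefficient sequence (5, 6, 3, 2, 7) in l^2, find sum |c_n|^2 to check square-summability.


sum |c_n|^2 = 5^2 + 6^2 + 3^2 + 2^2 + 7^2
= 25 + 36 + 9 + 4 + 49
= 123

123


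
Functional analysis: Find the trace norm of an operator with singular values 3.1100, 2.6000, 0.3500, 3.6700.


The nuclear norm is the sum of all singular values.
||T||_1 = 3.1100 + 2.6000 + 0.3500 + 3.6700
= 9.7300

9.7300


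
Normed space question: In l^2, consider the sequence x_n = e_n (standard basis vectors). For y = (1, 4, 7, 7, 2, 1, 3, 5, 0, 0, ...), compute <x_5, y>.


x_5 = e_5 is the standard basis vector with 1 in position 5.
<x_5, y> = y_5 = 2
As n -> infinity, <x_n, y> -> 0, confirming weak convergence of (x_n) to 0.

2


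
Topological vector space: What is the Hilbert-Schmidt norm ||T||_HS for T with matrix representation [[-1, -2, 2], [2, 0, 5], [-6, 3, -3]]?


The Hilbert-Schmidt norm is sqrt(sum of squares of all entries).
Sum of squares = (-1)^2 + (-2)^2 + 2^2 + 2^2 + 0^2 + 5^2 + (-6)^2 + 3^2 + (-3)^2
= 1 + 4 + 4 + 4 + 0 + 25 + 36 + 9 + 9 = 92
||T||_HS = sqrt(92) = 9.5917

9.5917


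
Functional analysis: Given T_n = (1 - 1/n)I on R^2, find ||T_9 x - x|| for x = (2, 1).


T_9 x - x = (1 - 1/9)x - x = -x/9
||x|| = sqrt(5) = 2.2361
||T_9 x - x|| = ||x||/9 = 2.2361/9 = 0.2485

0.2485


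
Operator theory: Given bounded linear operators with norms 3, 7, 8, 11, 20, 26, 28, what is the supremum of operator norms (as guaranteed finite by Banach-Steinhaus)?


By the Uniform Boundedness Principle, the supremum of norms is finite.
sup_k ||T_k|| = max(3, 7, 8, 11, 20, 26, 28) = 28

28


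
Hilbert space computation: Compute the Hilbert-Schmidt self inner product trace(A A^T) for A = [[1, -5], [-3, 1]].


trace(A * A^T) = sum of squares of all entries
= 1^2 + (-5)^2 + (-3)^2 + 1^2
= 1 + 25 + 9 + 1
= 36

36


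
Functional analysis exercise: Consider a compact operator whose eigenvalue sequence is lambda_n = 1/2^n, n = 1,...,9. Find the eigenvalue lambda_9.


The eigenvalue formula gives lambda_9 = 1/2^9
= 1/512
= 0.0020

0.0020


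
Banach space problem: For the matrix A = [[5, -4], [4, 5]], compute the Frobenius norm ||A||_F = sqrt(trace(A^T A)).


||A||_F^2 = sum a_ij^2
= 5^2 + (-4)^2 + 4^2 + 5^2
= 25 + 16 + 16 + 25 = 82
||A||_F = sqrt(82) = 9.0554

9.0554


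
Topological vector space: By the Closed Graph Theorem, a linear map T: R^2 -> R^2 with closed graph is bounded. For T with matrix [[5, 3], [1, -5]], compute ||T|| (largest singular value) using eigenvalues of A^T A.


A^T A = [[26, 10], [10, 34]]
trace(A^T A) = 60, det(A^T A) = 784
discriminant = 60^2 - 4*784 = 464
Largest eigenvalue of A^T A = (trace + sqrt(disc))/2 = 40.7703
||T|| = sqrt(40.7703) = 6.3852

6.3852


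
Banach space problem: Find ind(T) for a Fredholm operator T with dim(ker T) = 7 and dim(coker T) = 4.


The Fredholm index is defined as ind(T) = dim(ker T) - dim(coker T)
= 7 - 4
= 3

3


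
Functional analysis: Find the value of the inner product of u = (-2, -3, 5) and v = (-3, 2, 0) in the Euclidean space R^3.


Computing the standard inner product <u, v> = sum u_i * v_i
= -2*-3 + -3*2 + 5*0
= 6 + -6 + 0
= 0

0


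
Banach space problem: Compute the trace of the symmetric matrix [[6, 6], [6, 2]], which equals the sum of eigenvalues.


For a self-adjoint (symmetric) matrix, the eigenvalues are real.
The sum of eigenvalues equals the trace of the matrix.
trace = 6 + 2 = 8

8


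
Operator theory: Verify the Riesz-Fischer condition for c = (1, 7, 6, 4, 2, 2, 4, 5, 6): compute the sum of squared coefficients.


sum |c_n|^2 = 1^2 + 7^2 + 6^2 + 4^2 + 2^2 + 2^2 + 4^2 + 5^2 + 6^2
= 1 + 49 + 36 + 16 + 4 + 4 + 16 + 25 + 36
= 187

187


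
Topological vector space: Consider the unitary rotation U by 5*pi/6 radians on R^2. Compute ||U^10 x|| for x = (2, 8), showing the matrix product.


U is a rotation by theta = 5*pi/6
U^10 = rotation by 10*theta = 50*pi/6 = 2*pi/6 (mod 2*pi)
cos(2*pi/6) = 0.5000, sin(2*pi/6) = 0.8660
U^10 x = (0.5000 * 2 - 0.8660 * 8, 0.8660 * 2 + 0.5000 * 8)
= (-5.9282, 5.7321)
||U^10 x|| = sqrt((-5.9282)^2 + 5.7321^2) = sqrt(68.0000) = 8.2462

8.2462


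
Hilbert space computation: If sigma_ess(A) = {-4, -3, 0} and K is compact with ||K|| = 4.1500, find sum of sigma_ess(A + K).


By Weyl's theorem, the essential spectrum is invariant under compact perturbations.
sigma_ess(A + K) = sigma_ess(A) = {-4, -3, 0}
Sum = -4 + -3 + 0 = -7

-7


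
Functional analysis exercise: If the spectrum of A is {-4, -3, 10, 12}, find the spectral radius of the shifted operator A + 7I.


Spectrum of A + 7I = {3, 4, 17, 19}
Spectral radius = max |lambda| over the shifted spectrum
= max(3, 4, 17, 19) = 19

19


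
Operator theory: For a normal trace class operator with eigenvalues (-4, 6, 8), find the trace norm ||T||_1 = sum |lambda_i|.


For a normal operator, singular values equal |eigenvalues|.
Trace norm = sum |lambda_i| = 4 + 6 + 8
= 18

18


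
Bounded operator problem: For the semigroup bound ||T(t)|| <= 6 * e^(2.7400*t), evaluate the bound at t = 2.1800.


||T(2.1800)|| <= 6 * exp(2.7400 * 2.1800)
= 6 * exp(5.9732)
= 6 * 392.7605
= 2356.5630

2356.5630


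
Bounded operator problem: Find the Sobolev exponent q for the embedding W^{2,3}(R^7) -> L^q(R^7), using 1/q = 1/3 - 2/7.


Using the Sobolev embedding formula: 1/q = 1/p - k/n
1/q = 1/3 - 2/7 = 1/21
q = 1/(1/21) = 21

21.0000


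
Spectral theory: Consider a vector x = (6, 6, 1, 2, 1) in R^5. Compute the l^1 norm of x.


The l^1 norm equals the sum of absolute values of all components.
||x||_1 = 6 + 6 + 1 + 2 + 1
= 16

16.0000


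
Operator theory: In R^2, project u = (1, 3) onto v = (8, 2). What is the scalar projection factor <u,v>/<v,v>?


Computing <u,v> = 1*8 + 3*2 = 14
Computing <v,v> = 8^2 + 2^2 = 68
Projection coefficient = 14/68 = 0.2059

0.2059


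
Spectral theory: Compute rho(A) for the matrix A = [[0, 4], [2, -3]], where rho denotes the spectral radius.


For a 2x2 matrix, eigenvalues satisfy lambda^2 - (trace)*lambda + det = 0
trace = 0 + -3 = -3
det = 0*-3 - 4*2 = -8
discriminant = (-3)^2 - 4*(-8) = 41
spectral radius = max |eigenvalue| = 4.7016

4.7016


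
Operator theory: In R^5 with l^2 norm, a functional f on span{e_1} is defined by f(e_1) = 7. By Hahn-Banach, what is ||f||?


The norm of f is given by ||f|| = sup_{||x||=1} |f(x)|.
On span{e_1}, ||e_1|| = 1, so ||f|| = |f(e_1)| / ||e_1||
= |7| / 1 = 7.0000

7.0000


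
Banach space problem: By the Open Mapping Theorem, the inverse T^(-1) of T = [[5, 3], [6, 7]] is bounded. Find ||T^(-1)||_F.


det(T) = 5*7 - 3*6 = 17
T^(-1) = (1/17) * [[7, -3], [-6, 5]] = [[0.4118, -0.1765], [-0.3529, 0.2941]]
||T^(-1)||_F^2 = 0.4118^2 + (-0.1765)^2 + (-0.3529)^2 + 0.2941^2 = 0.4118
||T^(-1)||_F = sqrt(0.4118) = 0.6417

0.6417


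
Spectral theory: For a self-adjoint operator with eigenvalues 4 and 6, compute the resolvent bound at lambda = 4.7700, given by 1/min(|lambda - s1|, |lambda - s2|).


dist(4.7700, {4, 6}) = min(|4.7700 - 4|, |4.7700 - 6|)
= min(0.7700, 1.2300) = 0.7700
Resolvent bound = 1/0.7700 = 1.2987

1.2987


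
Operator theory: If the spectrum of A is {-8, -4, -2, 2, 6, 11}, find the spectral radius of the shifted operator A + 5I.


Spectrum of A + 5I = {-3, 1, 3, 7, 11, 16}
Spectral radius = max |lambda| over the shifted spectrum
= max(3, 1, 3, 7, 11, 16) = 16

16


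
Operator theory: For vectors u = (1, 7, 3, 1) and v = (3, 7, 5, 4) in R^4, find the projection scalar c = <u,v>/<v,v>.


Computing <u,v> = 1*3 + 7*7 + 3*5 + 1*4 = 71
Computing <v,v> = 3^2 + 7^2 + 5^2 + 4^2 = 99
Projection coefficient = 71/99 = 0.7172

0.7172


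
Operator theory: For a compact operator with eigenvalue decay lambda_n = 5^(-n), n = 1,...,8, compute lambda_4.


The eigenvalue formula gives lambda_4 = 1/5^4
= 1/625
= 0.0016

0.0016


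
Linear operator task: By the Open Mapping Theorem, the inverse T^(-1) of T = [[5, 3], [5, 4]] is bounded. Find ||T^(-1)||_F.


det(T) = 5*4 - 3*5 = 5
T^(-1) = (1/5) * [[4, -3], [-5, 5]] = [[0.8000, -0.6000], [-1.0000, 1.0000]]
||T^(-1)||_F^2 = 0.8000^2 + (-0.6000)^2 + (-1.0000)^2 + 1.0000^2 = 3.0000
||T^(-1)||_F = sqrt(3.0000) = 1.7321

1.7321


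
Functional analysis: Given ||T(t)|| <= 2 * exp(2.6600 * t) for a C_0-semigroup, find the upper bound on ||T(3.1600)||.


||T(3.1600)|| <= 2 * exp(2.6600 * 3.1600)
= 2 * exp(8.4056)
= 2 * 4472.0402
= 8944.0804

8944.0804


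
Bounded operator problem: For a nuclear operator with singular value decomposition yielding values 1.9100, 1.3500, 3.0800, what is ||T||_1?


The nuclear norm is the sum of all singular values.
||T||_1 = 1.9100 + 1.3500 + 3.0800
= 6.3400

6.3400


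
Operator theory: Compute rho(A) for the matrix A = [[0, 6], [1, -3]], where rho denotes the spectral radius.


For a 2x2 matrix, eigenvalues satisfy lambda^2 - (trace)*lambda + det = 0
trace = 0 + -3 = -3
det = 0*-3 - 6*1 = -6
discriminant = (-3)^2 - 4*(-6) = 33
spectral radius = max |eigenvalue| = 4.3723

4.3723


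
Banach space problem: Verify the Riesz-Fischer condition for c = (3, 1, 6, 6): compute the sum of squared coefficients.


sum |c_n|^2 = 3^2 + 1^2 + 6^2 + 6^2
= 9 + 1 + 36 + 36
= 82

82


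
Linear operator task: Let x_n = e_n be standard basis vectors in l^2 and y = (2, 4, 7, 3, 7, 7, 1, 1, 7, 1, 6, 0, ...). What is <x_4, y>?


x_4 = e_4 is the standard basis vector with 1 in position 4.
<x_4, y> = y_4 = 3
As n -> infinity, <x_n, y> -> 0, confirming weak convergence of (x_n) to 0.

3


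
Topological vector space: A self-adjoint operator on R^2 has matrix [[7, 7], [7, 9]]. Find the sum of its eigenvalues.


For a self-adjoint (symmetric) matrix, the eigenvalues are real.
The sum of eigenvalues equals the trace of the matrix.
trace = 7 + 9 = 16

16


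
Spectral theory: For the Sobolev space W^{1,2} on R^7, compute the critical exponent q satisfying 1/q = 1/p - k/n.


Using the Sobolev embedding formula: 1/q = 1/p - k/n
1/q = 1/2 - 1/7 = 5/14
q = 1/(5/14) = 14/5 = 2.8000

2.8000


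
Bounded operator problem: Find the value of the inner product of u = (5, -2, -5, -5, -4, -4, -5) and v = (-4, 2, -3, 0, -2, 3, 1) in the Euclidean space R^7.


Computing the standard inner product <u, v> = sum u_i * v_i
= 5*-4 + -2*2 + -5*-3 + -5*0 + -4*-2 + -4*3 + -5*1
= -20 + -4 + 15 + 0 + 8 + -12 + -5
= -18

-18


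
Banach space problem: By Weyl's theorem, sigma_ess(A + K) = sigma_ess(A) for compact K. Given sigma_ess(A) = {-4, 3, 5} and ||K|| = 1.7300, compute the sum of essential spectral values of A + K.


By Weyl's theorem, the essential spectrum is invariant under compact perturbations.
sigma_ess(A + K) = sigma_ess(A) = {-4, 3, 5}
Sum = -4 + 3 + 5 = 4

4


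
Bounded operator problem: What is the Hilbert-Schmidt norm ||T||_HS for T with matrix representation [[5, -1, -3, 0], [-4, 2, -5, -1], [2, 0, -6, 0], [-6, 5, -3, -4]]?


The Hilbert-Schmidt norm is sqrt(sum of squares of all entries).
Sum of squares = 5^2 + (-1)^2 + (-3)^2 + 0^2 + (-4)^2 + 2^2 + (-5)^2 + (-1)^2 + 2^2 + 0^2 + (-6)^2 + 0^2 + (-6)^2 + 5^2 + (-3)^2 + (-4)^2
= 25 + 1 + 9 + 0 + 16 + 4 + 25 + 1 + 4 + 0 + 36 + 0 + 36 + 25 + 9 + 16 = 207
||T||_HS = sqrt(207) = 14.3875

14.3875


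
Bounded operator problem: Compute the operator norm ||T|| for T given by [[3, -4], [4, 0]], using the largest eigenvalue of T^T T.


A^T A = [[25, -12], [-12, 16]]
trace(A^T A) = 41, det(A^T A) = 256
discriminant = 41^2 - 4*256 = 657
Largest eigenvalue of A^T A = (trace + sqrt(disc))/2 = 33.3160
||T|| = sqrt(33.3160) = 5.7720

5.7720


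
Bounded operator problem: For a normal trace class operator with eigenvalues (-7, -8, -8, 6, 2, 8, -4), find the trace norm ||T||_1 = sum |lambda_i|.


For a normal operator, singular values equal |eigenvalues|.
Trace norm = sum |lambda_i| = 7 + 8 + 8 + 6 + 2 + 8 + 4
= 43

43


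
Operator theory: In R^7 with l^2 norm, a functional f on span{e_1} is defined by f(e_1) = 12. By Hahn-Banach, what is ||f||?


The norm of f is given by ||f|| = sup_{||x||=1} |f(x)|.
On span{e_1}, ||e_1|| = 1, so ||f|| = |f(e_1)| / ||e_1||
= |12| / 1 = 12.0000

12.0000


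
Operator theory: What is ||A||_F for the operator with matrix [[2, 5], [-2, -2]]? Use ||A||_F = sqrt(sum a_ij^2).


||A||_F^2 = sum a_ij^2
= 2^2 + 5^2 + (-2)^2 + (-2)^2
= 4 + 25 + 4 + 4 = 37
||A||_F = sqrt(37) = 6.0828

6.0828


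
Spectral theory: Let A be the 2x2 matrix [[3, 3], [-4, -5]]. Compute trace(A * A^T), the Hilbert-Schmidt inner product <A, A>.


trace(A * A^T) = sum of squares of all entries
= 3^2 + 3^2 + (-4)^2 + (-5)^2
= 9 + 9 + 16 + 25
= 59

59


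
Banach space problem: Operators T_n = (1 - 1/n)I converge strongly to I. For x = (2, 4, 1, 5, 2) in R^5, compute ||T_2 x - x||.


T_2 x - x = (1 - 1/2)x - x = -x/2
||x|| = sqrt(50) = 7.0711
||T_2 x - x|| = ||x||/2 = 7.0711/2 = 3.5355

3.5355


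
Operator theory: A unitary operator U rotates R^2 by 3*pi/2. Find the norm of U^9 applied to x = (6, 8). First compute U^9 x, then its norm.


U is a rotation by theta = 3*pi/2
U^9 = rotation by 9*theta = 27*pi/2 = 3*pi/2 (mod 2*pi)
cos(3*pi/2) = 0.0000, sin(3*pi/2) = -1.0000
U^9 x = (0.0000 * 6 - -1.0000 * 8, -1.0000 * 6 + 0.0000 * 8)
= (8.0000, -6.0000)
||U^9 x|| = sqrt(8.0000^2 + (-6.0000)^2) = sqrt(100.0000) = 10.0000

10.0000


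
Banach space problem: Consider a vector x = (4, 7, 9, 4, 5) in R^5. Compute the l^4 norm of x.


The l^4 norm = (sum |x_i|^4)^(1/4)
Sum of 4th powers = 256 + 2401 + 6561 + 256 + 625 = 10099
||x||_4 = (10099)^(1/4) = 10.0247

10.0247


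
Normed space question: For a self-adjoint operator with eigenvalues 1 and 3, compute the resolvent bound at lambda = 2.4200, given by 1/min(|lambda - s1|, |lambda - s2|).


dist(2.4200, {1, 3}) = min(|2.4200 - 1|, |2.4200 - 3|)
= min(1.4200, 0.5800) = 0.5800
Resolvent bound = 1/0.5800 = 1.7241

1.7241


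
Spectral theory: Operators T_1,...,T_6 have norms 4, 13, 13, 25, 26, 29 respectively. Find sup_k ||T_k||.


By the Uniform Boundedness Principle, the supremum of norms is finite.
sup_k ||T_k|| = max(4, 13, 13, 25, 26, 29) = 29

29


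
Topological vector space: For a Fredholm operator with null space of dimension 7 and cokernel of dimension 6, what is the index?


The Fredholm index is defined as ind(T) = dim(ker T) - dim(coker T)
= 7 - 6
= 1

1


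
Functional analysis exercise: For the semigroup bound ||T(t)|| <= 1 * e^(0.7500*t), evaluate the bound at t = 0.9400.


||T(0.9400)|| <= 1 * exp(0.7500 * 0.9400)
= 1 * exp(0.7050)
= 1 * 2.0238
= 2.0238

2.0238


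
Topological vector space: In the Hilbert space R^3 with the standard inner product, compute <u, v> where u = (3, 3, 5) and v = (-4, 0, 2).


Computing the standard inner product <u, v> = sum u_i * v_i
= 3*-4 + 3*0 + 5*2
= -12 + 0 + 10
= -2

-2


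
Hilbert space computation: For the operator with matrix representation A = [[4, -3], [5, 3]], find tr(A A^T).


trace(A * A^T) = sum of squares of all entries
= 4^2 + (-3)^2 + 5^2 + 3^2
= 16 + 9 + 25 + 9
= 59

59


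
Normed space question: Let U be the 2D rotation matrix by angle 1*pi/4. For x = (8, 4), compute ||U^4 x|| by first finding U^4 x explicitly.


U is a rotation by theta = 1*pi/4
U^4 = rotation by 4*theta = 4*pi/4
cos(4*pi/4) = -1.0000, sin(4*pi/4) = 0.0000
U^4 x = (-1.0000 * 8 - 0.0000 * 4, 0.0000 * 8 + -1.0000 * 4)
= (-8.0000, -4.0000)
||U^4 x|| = sqrt((-8.0000)^2 + (-4.0000)^2) = sqrt(80.0000) = 8.9443

8.9443


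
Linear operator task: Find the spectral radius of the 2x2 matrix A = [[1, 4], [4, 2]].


For a 2x2 matrix, eigenvalues satisfy lambda^2 - (trace)*lambda + det = 0
trace = 1 + 2 = 3
det = 1*2 - 4*4 = -14
discriminant = 3^2 - 4*(-14) = 65
spectral radius = max |eigenvalue| = 5.5311

5.5311


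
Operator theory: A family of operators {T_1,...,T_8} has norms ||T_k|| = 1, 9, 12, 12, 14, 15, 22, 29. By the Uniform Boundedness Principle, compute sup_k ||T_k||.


By the Uniform Boundedness Principle, the supremum of norms is finite.
sup_k ||T_k|| = max(1, 9, 12, 12, 14, 15, 22, 29) = 29

29


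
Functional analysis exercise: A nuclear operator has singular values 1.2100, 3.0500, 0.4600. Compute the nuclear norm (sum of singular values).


The nuclear norm is the sum of all singular values.
||T||_1 = 1.2100 + 3.0500 + 0.4600
= 4.7200

4.7200


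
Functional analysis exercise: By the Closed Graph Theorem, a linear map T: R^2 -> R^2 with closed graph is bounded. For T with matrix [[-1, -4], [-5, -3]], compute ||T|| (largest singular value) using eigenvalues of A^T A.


A^T A = [[26, 19], [19, 25]]
trace(A^T A) = 51, det(A^T A) = 289
discriminant = 51^2 - 4*289 = 1445
Largest eigenvalue of A^T A = (trace + sqrt(disc))/2 = 44.5066
||T|| = sqrt(44.5066) = 6.6713

6.6713


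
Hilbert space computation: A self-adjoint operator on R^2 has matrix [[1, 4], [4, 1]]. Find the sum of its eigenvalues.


For a self-adjoint (symmetric) matrix, the eigenvalues are real.
The sum of eigenvalues equals the trace of the matrix.
trace = 1 + 1 = 2

2


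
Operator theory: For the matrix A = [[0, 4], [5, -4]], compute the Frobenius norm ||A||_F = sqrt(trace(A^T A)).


||A||_F^2 = sum a_ij^2
= 0^2 + 4^2 + 5^2 + (-4)^2
= 0 + 16 + 25 + 16 = 57
||A||_F = sqrt(57) = 7.5498

7.5498


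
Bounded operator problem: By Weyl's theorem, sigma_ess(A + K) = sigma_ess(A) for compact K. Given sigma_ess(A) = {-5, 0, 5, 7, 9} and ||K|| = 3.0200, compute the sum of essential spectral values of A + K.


By Weyl's theorem, the essential spectrum is invariant under compact perturbations.
sigma_ess(A + K) = sigma_ess(A) = {-5, 0, 5, 7, 9}
Sum = -5 + 0 + 5 + 7 + 9 = 16

16


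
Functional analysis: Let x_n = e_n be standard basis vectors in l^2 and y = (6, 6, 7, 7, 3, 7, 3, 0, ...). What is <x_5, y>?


x_5 = e_5 is the standard basis vector with 1 in position 5.
<x_5, y> = y_5 = 3
As n -> infinity, <x_n, y> -> 0, confirming weak convergence of (x_n) to 0.

3


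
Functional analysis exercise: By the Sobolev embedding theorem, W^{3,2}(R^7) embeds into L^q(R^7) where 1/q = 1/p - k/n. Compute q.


Using the Sobolev embedding formula: 1/q = 1/p - k/n
1/q = 1/2 - 3/7 = 1/14
q = 1/(1/14) = 14

14.0000


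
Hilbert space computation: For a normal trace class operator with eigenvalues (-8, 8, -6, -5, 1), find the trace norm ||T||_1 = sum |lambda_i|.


For a normal operator, singular values equal |eigenvalues|.
Trace norm = sum |lambda_i| = 8 + 8 + 6 + 5 + 1
= 28

28


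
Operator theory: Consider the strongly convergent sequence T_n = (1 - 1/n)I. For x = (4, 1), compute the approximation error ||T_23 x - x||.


T_23 x - x = (1 - 1/23)x - x = -x/23
||x|| = sqrt(17) = 4.1231
||T_23 x - x|| = ||x||/23 = 4.1231/23 = 0.1793

0.1793


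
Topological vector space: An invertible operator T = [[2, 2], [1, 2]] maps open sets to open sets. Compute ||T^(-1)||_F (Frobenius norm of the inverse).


det(T) = 2*2 - 2*1 = 2
T^(-1) = (1/2) * [[2, -2], [-1, 2]] = [[1.0000, -1.0000], [-0.5000, 1.0000]]
||T^(-1)||_F^2 = 1.0000^2 + (-1.0000)^2 + (-0.5000)^2 + 1.0000^2 = 3.2500
||T^(-1)||_F = sqrt(3.2500) = 1.8028

1.8028


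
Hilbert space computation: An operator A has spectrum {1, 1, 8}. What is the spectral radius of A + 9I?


Spectrum of A + 9I = {10, 10, 17}
Spectral radius = max |lambda| over the shifted spectrum
= max(10, 10, 17) = 17

17


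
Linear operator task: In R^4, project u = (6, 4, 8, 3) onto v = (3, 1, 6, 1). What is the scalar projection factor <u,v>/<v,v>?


Computing <u,v> = 6*3 + 4*1 + 8*6 + 3*1 = 73
Computing <v,v> = 3^2 + 1^2 + 6^2 + 1^2 = 47
Projection coefficient = 73/47 = 1.5532

1.5532


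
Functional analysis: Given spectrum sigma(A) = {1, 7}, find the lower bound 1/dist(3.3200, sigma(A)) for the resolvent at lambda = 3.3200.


dist(3.3200, {1, 7}) = min(|3.3200 - 1|, |3.3200 - 7|)
= min(2.3200, 3.6800) = 2.3200
Resolvent bound = 1/2.3200 = 0.4310

0.4310


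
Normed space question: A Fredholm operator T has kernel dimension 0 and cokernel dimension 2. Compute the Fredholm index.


The Fredholm index is defined as ind(T) = dim(ker T) - dim(coker T)
= 0 - 2
= -2

-2


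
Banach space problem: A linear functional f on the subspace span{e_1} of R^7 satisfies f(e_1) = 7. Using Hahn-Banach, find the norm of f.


The norm of f is given by ||f|| = sup_{||x||=1} |f(x)|.
On span{e_1}, ||e_1|| = 1, so ||f|| = |f(e_1)| / ||e_1||
= |7| / 1 = 7.0000

7.0000


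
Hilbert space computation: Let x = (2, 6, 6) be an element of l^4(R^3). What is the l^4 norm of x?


The l^4 norm = (sum |x_i|^4)^(1/4)
Sum of 4th powers = 16 + 1296 + 1296 = 2608
||x||_4 = (2608)^(1/4) = 7.1462

7.1462


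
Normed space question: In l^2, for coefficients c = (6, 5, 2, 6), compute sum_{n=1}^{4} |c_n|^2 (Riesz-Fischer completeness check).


sum |c_n|^2 = 6^2 + 5^2 + 2^2 + 6^2
= 36 + 25 + 4 + 36
= 101

101


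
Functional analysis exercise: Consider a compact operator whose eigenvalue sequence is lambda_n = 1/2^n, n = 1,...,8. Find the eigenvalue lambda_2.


The eigenvalue formula gives lambda_2 = 1/2^2
= 1/4
= 0.2500

0.2500


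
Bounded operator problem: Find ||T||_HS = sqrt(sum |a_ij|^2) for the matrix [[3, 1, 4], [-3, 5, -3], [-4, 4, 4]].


The Hilbert-Schmidt norm is sqrt(sum of squares of all entries).
Sum of squares = 3^2 + 1^2 + 4^2 + (-3)^2 + 5^2 + (-3)^2 + (-4)^2 + 4^2 + 4^2
= 9 + 1 + 16 + 9 + 25 + 9 + 16 + 16 + 16 = 117
||T||_HS = sqrt(117) = 10.8167

10.8167


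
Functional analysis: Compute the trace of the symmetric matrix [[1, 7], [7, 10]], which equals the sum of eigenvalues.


For a self-adjoint (symmetric) matrix, the eigenvalues are real.
The sum of eigenvalues equals the trace of the matrix.
trace = 1 + 10 = 11

11


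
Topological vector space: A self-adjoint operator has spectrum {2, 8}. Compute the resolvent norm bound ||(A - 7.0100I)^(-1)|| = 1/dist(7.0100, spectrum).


dist(7.0100, {2, 8}) = min(|7.0100 - 2|, |7.0100 - 8|)
= min(5.0100, 0.9900) = 0.9900
Resolvent bound = 1/0.9900 = 1.0101

1.0101


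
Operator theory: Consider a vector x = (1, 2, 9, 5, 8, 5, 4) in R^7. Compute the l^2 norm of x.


The l^2 norm = (sum |x_i|^2)^(1/2)
Sum of 2th powers = 1 + 4 + 81 + 25 + 64 + 25 + 16 = 216
||x||_2 = (216)^(1/2) = 14.6969

14.6969


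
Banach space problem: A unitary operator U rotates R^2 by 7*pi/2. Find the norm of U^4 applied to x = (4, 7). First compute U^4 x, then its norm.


U is a rotation by theta = 7*pi/2
U^4 = rotation by 4*theta = 28*pi/2 = 0*pi/2 (mod 2*pi)
cos(0*pi/2) = 1.0000, sin(0*pi/2) = 0.0000
U^4 x = (1.0000 * 4 - 0.0000 * 7, 0.0000 * 4 + 1.0000 * 7)
= (4.0000, 7.0000)
||U^4 x|| = sqrt(4.0000^2 + 7.0000^2) = sqrt(65.0000) = 8.0623

8.0623


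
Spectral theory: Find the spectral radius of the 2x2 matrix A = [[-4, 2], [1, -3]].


For a 2x2 matrix, eigenvalues satisfy lambda^2 - (trace)*lambda + det = 0
trace = -4 + -3 = -7
det = -4*-3 - 2*1 = 10
discriminant = (-7)^2 - 4*(10) = 9
spectral radius = max |eigenvalue| = 5.0000

5.0000


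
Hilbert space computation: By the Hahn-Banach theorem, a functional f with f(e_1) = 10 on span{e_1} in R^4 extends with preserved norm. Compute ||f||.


The norm of f is given by ||f|| = sup_{||x||=1} |f(x)|.
On span{e_1}, ||e_1|| = 1, so ||f|| = |f(e_1)| / ||e_1||
= |10| / 1 = 10.0000

10.0000


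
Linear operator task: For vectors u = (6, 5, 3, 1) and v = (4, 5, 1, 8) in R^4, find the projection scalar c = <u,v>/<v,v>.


Computing <u,v> = 6*4 + 5*5 + 3*1 + 1*8 = 60
Computing <v,v> = 4^2 + 5^2 + 1^2 + 8^2 = 106
Projection coefficient = 60/106 = 0.5660

0.5660


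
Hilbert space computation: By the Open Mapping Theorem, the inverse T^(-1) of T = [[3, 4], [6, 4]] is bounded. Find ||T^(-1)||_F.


det(T) = 3*4 - 4*6 = -12
T^(-1) = (1/-12) * [[4, -4], [-6, 3]] = [[-0.3333, 0.3333], [0.5000, -0.2500]]
||T^(-1)||_F^2 = (-0.3333)^2 + 0.3333^2 + 0.5000^2 + (-0.2500)^2 = 0.5347
||T^(-1)||_F = sqrt(0.5347) = 0.7312

0.7312


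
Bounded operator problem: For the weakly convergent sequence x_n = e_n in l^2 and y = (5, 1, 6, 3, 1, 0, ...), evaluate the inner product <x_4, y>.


x_4 = e_4 is the standard basis vector with 1 in position 4.
<x_4, y> = y_4 = 3
As n -> infinity, <x_n, y> -> 0, confirming weak convergence of (x_n) to 0.

3


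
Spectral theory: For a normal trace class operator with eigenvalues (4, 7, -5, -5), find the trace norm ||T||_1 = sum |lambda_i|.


For a normal operator, singular values equal |eigenvalues|.
Trace norm = sum |lambda_i| = 4 + 7 + 5 + 5
= 21

21


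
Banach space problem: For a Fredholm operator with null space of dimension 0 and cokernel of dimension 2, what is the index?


The Fredholm index is defined as ind(T) = dim(ker T) - dim(coker T)
= 0 - 2
= -2

-2


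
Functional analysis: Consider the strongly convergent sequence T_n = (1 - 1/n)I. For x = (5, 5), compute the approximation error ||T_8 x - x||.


T_8 x - x = (1 - 1/8)x - x = -x/8
||x|| = sqrt(50) = 7.0711
||T_8 x - x|| = ||x||/8 = 7.0711/8 = 0.8839

0.8839


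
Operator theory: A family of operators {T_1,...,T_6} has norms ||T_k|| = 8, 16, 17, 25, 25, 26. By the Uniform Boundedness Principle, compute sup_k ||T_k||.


By the Uniform Boundedness Principle, the supremum of norms is finite.
sup_k ||T_k|| = max(8, 16, 17, 25, 25, 26) = 26

26


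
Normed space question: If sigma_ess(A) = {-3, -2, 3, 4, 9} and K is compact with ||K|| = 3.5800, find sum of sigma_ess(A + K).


By Weyl's theorem, the essential spectrum is invariant under compact perturbations.
sigma_ess(A + K) = sigma_ess(A) = {-3, -2, 3, 4, 9}
Sum = -3 + -2 + 3 + 4 + 9 = 11

11


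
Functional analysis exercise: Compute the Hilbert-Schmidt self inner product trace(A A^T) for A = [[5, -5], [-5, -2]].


trace(A * A^T) = sum of squares of all entries
= 5^2 + (-5)^2 + (-5)^2 + (-2)^2
= 25 + 25 + 25 + 4
= 79

79


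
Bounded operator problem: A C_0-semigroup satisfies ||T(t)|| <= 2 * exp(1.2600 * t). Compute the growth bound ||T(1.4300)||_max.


||T(1.4300)|| <= 2 * exp(1.2600 * 1.4300)
= 2 * exp(1.8018)
= 2 * 6.0605
= 12.1211

12.1211


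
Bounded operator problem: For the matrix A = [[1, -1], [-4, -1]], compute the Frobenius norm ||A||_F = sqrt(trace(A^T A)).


||A||_F^2 = sum a_ij^2
= 1^2 + (-1)^2 + (-4)^2 + (-1)^2
= 1 + 1 + 16 + 1 = 19
||A||_F = sqrt(19) = 4.3589

4.3589


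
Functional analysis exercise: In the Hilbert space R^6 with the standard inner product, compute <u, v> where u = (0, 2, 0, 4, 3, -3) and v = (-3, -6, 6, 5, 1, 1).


Computing the standard inner product <u, v> = sum u_i * v_i
= 0*-3 + 2*-6 + 0*6 + 4*5 + 3*1 + -3*1
= 0 + -12 + 0 + 20 + 3 + -3
= 8

8


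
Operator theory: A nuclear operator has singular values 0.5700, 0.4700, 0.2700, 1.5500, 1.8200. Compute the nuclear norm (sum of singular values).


The nuclear norm is the sum of all singular values.
||T||_1 = 0.5700 + 0.4700 + 0.2700 + 1.5500 + 1.8200
= 4.6800

4.6800


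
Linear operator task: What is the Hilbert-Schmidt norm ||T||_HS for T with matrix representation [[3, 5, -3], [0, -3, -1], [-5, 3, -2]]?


The Hilbert-Schmidt norm is sqrt(sum of squares of all entries).
Sum of squares = 3^2 + 5^2 + (-3)^2 + 0^2 + (-3)^2 + (-1)^2 + (-5)^2 + 3^2 + (-2)^2
= 9 + 25 + 9 + 0 + 9 + 1 + 25 + 9 + 4 = 91
||T||_HS = sqrt(91) = 9.5394

9.5394


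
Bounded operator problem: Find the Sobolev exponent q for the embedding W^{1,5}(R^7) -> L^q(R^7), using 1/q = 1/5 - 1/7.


Using the Sobolev embedding formula: 1/q = 1/p - k/n
1/q = 1/5 - 1/7 = 2/35
q = 1/(2/35) = 35/2 = 17.5000

17.5000


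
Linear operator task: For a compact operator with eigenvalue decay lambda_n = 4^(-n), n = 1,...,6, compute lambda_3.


The eigenvalue formula gives lambda_3 = 1/4^3
= 1/64
= 0.0156

0.0156


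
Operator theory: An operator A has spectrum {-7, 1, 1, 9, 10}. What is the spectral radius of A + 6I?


Spectrum of A + 6I = {-1, 7, 7, 15, 16}
Spectral radius = max |lambda| over the shifted spectrum
= max(1, 7, 7, 15, 16) = 16

16


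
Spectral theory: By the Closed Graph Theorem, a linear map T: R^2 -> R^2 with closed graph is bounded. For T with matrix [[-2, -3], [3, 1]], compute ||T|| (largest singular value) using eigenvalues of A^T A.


A^T A = [[13, 9], [9, 10]]
trace(A^T A) = 23, det(A^T A) = 49
discriminant = 23^2 - 4*49 = 333
Largest eigenvalue of A^T A = (trace + sqrt(disc))/2 = 20.6241
||T|| = sqrt(20.6241) = 4.5414

4.5414


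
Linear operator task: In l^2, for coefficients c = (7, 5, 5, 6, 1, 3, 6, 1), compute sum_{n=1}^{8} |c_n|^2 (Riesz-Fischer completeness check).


sum |c_n|^2 = 7^2 + 5^2 + 5^2 + 6^2 + 1^2 + 3^2 + 6^2 + 1^2
= 49 + 25 + 25 + 36 + 1 + 9 + 36 + 1
= 182

182


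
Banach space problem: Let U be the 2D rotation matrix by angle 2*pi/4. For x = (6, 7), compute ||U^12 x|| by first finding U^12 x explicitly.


U is a rotation by theta = 2*pi/4
U^12 = rotation by 12*theta = 24*pi/4 = 0*pi/4 (mod 2*pi)
cos(0*pi/4) = 1.0000, sin(0*pi/4) = 0.0000
U^12 x = (1.0000 * 6 - 0.0000 * 7, 0.0000 * 6 + 1.0000 * 7)
= (6.0000, 7.0000)
||U^12 x|| = sqrt(6.0000^2 + 7.0000^2) = sqrt(85.0000) = 9.2195

9.2195


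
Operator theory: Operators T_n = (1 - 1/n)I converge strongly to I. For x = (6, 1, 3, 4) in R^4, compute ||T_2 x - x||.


T_2 x - x = (1 - 1/2)x - x = -x/2
||x|| = sqrt(62) = 7.8740
||T_2 x - x|| = ||x||/2 = 7.8740/2 = 3.9370

3.9370


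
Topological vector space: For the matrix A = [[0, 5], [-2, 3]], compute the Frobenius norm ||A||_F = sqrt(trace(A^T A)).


||A||_F^2 = sum a_ij^2
= 0^2 + 5^2 + (-2)^2 + 3^2
= 0 + 25 + 4 + 9 = 38
||A||_F = sqrt(38) = 6.1644

6.1644


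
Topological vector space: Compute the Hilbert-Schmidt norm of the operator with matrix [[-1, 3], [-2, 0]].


The Hilbert-Schmidt norm is sqrt(sum of squares of all entries).
Sum of squares = (-1)^2 + 3^2 + (-2)^2 + 0^2
= 1 + 9 + 4 + 0 = 14
||T||_HS = sqrt(14) = 3.7417

3.7417


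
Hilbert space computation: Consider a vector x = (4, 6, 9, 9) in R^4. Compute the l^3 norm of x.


The l^3 norm = (sum |x_i|^3)^(1/3)
Sum of 3th powers = 64 + 216 + 729 + 729 = 1738
||x||_3 = (1738)^(1/3) = 12.0231

12.0231


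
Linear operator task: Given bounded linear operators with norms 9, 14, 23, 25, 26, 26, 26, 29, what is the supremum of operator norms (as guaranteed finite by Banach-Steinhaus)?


By the Uniform Boundedness Principle, the supremum of norms is finite.
sup_k ||T_k|| = max(9, 14, 23, 25, 26, 26, 26, 29) = 29

29


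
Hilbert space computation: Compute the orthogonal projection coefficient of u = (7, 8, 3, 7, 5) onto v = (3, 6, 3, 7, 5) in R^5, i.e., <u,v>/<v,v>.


Computing <u,v> = 7*3 + 8*6 + 3*3 + 7*7 + 5*5 = 152
Computing <v,v> = 3^2 + 6^2 + 3^2 + 7^2 + 5^2 = 128
Projection coefficient = 152/128 = 1.1875

1.1875


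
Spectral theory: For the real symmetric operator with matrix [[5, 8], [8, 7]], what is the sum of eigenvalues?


For a self-adjoint (symmetric) matrix, the eigenvalues are real.
The sum of eigenvalues equals the trace of the matrix.
trace = 5 + 7 = 12

12


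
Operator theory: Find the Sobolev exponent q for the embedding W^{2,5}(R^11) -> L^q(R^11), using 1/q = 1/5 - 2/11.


Using the Sobolev embedding formula: 1/q = 1/p - k/n
1/q = 1/5 - 2/11 = 1/55
q = 1/(1/55) = 55

55.0000


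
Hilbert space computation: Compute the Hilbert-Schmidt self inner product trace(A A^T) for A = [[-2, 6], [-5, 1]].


trace(A * A^T) = sum of squares of all entries
= (-2)^2 + 6^2 + (-5)^2 + 1^2
= 4 + 36 + 25 + 1
= 66

66


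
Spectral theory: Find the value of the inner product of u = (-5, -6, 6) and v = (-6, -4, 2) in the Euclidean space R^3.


Computing the standard inner product <u, v> = sum u_i * v_i
= -5*-6 + -6*-4 + 6*2
= 30 + 24 + 12
= 66

66


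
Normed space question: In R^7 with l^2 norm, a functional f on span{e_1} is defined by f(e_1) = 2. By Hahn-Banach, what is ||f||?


The norm of f is given by ||f|| = sup_{||x||=1} |f(x)|.
On span{e_1}, ||e_1|| = 1, so ||f|| = |f(e_1)| / ||e_1||
= |2| / 1 = 2.0000

2.0000
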